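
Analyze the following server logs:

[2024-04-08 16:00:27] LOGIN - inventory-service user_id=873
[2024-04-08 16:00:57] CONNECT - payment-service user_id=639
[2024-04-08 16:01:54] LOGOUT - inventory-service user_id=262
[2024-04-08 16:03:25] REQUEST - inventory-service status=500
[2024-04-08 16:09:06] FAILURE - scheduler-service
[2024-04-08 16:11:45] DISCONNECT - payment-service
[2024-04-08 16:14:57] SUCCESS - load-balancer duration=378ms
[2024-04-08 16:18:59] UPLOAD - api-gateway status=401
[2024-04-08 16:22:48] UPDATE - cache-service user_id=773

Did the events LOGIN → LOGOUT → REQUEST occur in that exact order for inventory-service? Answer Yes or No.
Yes

To verify sequence order:

1. Find all events in sequence LOGIN → LOGOUT → REQUEST for inventory-service
2. Extract their timestamps
3. Check if timestamps are in ascending order
4. Result: Yes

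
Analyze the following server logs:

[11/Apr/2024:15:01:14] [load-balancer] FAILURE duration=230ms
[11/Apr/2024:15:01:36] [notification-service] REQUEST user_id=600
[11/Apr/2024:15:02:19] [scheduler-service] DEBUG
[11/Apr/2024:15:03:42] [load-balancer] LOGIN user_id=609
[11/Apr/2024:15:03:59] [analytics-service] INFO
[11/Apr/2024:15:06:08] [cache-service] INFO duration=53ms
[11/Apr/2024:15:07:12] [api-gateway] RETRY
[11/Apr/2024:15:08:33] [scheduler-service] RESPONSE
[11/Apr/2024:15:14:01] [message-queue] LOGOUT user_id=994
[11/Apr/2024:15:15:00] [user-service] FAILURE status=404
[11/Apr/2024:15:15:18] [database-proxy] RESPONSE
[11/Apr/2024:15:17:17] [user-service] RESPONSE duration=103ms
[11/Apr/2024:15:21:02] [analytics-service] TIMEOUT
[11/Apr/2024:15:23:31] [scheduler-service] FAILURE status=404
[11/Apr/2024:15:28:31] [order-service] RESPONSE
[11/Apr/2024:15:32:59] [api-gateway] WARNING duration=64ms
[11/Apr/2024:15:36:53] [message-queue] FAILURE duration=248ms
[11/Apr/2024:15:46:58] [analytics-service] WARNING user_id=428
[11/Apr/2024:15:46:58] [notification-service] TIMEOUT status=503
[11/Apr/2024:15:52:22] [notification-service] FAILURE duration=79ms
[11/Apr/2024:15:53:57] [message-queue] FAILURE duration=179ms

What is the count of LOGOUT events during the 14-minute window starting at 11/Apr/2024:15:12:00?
1

To count events in the time window:

1. Window boundaries: 11/Apr/2024:15:12:00 to 11/Apr/2024:15:26:00
2. Filter for LOGOUT events within this window
3. Count matching events: 1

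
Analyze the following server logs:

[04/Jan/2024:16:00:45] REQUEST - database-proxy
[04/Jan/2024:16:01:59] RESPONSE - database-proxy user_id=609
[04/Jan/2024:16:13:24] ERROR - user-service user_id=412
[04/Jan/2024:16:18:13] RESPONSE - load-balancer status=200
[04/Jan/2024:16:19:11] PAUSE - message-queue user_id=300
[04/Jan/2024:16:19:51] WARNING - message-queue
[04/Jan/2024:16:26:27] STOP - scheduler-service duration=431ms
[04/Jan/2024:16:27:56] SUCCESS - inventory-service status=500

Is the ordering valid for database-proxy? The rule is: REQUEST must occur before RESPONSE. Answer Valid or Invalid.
Valid

To validate ordering:

1. Required order: REQUEST → RESPONSE
2. Rule: REQUEST must occur before RESPONSE
3. Check actual order of events for database-proxy
4. Result: Valid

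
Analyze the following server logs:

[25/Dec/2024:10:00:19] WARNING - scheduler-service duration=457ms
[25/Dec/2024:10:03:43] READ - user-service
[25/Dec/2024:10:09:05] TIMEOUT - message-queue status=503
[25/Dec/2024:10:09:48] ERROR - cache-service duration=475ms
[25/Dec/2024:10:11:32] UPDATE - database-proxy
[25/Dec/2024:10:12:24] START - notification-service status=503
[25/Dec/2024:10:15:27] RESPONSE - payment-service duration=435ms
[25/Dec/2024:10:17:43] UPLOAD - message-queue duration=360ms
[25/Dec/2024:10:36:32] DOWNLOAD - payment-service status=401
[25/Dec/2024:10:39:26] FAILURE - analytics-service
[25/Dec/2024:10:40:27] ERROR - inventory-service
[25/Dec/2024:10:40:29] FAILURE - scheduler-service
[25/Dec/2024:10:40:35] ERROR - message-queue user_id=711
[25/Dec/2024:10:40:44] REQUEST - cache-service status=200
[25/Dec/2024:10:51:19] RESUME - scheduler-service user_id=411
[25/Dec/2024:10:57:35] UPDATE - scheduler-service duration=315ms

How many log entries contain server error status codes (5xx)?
2

To find matching entries:

1. Pattern to match: server error status codes (5xx)
2. Scan each log entry for the pattern
3. Count matches: 2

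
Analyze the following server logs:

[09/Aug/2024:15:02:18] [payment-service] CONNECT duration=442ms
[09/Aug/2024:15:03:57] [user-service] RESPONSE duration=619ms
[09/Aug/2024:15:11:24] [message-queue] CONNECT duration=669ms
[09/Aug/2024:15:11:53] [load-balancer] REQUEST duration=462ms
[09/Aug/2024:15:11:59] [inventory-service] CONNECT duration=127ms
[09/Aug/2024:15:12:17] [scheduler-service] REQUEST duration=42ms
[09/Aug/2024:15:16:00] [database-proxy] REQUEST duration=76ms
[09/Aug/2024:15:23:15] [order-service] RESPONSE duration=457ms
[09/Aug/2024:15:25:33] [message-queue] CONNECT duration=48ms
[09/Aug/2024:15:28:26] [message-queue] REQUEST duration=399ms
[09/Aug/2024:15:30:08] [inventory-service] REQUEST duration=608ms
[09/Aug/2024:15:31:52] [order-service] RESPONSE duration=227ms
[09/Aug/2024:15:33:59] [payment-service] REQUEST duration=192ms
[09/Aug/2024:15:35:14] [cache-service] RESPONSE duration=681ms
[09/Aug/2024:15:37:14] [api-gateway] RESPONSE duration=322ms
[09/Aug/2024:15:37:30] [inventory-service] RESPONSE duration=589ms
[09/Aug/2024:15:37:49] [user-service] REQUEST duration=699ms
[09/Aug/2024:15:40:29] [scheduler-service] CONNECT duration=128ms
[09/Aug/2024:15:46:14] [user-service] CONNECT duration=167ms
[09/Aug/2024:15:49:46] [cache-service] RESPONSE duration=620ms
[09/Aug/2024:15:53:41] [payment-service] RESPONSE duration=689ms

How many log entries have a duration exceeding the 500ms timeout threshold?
8

To count timeouts:

1. Threshold: 500ms
2. Extract duration from each log entry
3. Count entries where duration > 500
4. Timeout count: 8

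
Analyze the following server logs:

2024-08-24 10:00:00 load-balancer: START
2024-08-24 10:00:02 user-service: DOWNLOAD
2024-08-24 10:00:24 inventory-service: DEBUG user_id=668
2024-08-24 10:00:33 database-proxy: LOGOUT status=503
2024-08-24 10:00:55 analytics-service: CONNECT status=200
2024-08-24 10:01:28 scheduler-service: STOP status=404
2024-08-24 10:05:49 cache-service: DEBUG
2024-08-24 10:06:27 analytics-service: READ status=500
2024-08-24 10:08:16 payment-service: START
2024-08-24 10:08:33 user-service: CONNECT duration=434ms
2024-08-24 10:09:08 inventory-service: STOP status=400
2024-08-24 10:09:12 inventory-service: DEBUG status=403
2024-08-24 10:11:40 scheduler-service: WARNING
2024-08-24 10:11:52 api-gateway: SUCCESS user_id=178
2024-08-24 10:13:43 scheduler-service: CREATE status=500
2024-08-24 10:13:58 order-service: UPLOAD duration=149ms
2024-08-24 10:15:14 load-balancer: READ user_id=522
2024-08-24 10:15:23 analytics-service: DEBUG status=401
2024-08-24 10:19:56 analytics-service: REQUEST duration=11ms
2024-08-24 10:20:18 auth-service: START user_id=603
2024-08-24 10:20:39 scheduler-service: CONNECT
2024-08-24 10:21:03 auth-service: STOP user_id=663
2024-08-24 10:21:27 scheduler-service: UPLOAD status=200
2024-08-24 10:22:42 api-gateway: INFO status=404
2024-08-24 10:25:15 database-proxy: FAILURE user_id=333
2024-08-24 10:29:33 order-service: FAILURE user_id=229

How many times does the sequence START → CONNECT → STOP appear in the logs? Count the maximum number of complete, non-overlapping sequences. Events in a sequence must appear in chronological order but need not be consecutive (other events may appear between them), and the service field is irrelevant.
3

To count sequences:

1. Look for pattern: START → CONNECT → STOP
2. Greedily scan the log in chronological order, matching each sequence element in turn (ignoring service)
3. Each time the full pattern completes, increment the count and restart matching from the next event
4. Complete non-overlapping sequences found: 3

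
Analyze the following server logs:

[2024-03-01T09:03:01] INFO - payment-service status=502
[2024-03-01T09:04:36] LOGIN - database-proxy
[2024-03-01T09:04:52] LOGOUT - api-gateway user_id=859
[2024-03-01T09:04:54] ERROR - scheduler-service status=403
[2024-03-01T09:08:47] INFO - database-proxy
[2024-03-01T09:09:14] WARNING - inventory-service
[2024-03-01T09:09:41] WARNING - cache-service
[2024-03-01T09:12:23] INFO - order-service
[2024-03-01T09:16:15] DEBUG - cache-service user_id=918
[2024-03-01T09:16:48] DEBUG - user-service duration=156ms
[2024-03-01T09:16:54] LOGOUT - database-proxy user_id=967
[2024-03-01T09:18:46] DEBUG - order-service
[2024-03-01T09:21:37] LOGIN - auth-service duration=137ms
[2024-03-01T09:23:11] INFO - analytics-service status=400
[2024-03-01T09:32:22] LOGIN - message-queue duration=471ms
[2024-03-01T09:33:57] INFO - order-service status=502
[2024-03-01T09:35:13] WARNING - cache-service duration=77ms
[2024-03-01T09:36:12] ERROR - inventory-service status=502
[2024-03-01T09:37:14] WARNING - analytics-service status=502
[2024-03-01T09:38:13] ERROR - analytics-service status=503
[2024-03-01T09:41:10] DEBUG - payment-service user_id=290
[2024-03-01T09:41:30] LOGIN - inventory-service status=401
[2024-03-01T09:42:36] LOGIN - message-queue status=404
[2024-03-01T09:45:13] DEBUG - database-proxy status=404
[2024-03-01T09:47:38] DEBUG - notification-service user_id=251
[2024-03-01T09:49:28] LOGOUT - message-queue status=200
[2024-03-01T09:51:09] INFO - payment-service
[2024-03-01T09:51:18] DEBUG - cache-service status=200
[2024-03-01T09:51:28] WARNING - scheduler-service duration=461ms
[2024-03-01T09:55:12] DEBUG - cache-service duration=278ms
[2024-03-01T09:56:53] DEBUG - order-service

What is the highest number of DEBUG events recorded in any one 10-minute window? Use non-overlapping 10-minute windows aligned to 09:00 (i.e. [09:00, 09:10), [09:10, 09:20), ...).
3

To find the burst window:

1. Divide the log period into non-overlapping 10-minute windows starting at 09:00
2. Count DEBUG events in each window
3. Find the window with maximum count
4. Maximum events in a window: 3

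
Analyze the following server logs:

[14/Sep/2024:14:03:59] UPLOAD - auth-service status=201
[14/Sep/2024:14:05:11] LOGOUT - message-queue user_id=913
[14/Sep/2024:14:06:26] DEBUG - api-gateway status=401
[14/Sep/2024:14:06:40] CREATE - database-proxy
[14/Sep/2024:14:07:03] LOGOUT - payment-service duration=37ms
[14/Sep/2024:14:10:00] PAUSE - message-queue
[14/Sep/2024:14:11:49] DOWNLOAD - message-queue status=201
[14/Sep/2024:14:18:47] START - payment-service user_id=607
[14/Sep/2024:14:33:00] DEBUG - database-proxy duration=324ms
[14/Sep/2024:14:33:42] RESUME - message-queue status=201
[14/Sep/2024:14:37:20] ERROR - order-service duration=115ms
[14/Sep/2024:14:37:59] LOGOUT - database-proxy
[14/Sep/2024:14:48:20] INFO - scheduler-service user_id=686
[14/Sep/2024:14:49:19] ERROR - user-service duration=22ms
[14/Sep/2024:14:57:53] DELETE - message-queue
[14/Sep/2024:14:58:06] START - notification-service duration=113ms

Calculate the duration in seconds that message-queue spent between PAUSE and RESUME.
1422

To calculate state duration:

1. Find PAUSE event for message-queue: 14/Sep/2024:14:10:00
2. Find RESUME event for message-queue: 14/Sep/2024:14:33:42
3. Calculate duration: 14/Sep/2024:14:33:42 - 14/Sep/2024:14:10:00 = 1422 seconds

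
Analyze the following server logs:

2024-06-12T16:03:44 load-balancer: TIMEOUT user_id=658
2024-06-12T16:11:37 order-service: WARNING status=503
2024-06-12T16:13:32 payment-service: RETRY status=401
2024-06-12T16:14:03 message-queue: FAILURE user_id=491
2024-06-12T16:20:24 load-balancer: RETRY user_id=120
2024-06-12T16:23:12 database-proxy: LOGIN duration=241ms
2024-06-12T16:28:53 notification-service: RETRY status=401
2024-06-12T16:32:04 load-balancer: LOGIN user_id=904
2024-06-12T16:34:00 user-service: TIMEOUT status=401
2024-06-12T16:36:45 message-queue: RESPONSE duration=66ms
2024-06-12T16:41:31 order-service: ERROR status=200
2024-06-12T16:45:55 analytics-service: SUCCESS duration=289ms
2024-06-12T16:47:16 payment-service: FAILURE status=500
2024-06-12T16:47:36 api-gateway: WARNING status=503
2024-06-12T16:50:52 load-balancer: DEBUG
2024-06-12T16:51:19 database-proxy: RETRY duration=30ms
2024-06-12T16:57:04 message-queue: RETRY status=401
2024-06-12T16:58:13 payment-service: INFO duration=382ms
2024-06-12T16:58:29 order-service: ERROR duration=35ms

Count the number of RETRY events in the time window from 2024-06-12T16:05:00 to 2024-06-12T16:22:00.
2

To count events in the time window:

1. Window boundaries: 2024-06-12T16:05:00 to 2024-06-12T16:22:00
2. Filter for RETRY events within this window
3. Count matching events: 2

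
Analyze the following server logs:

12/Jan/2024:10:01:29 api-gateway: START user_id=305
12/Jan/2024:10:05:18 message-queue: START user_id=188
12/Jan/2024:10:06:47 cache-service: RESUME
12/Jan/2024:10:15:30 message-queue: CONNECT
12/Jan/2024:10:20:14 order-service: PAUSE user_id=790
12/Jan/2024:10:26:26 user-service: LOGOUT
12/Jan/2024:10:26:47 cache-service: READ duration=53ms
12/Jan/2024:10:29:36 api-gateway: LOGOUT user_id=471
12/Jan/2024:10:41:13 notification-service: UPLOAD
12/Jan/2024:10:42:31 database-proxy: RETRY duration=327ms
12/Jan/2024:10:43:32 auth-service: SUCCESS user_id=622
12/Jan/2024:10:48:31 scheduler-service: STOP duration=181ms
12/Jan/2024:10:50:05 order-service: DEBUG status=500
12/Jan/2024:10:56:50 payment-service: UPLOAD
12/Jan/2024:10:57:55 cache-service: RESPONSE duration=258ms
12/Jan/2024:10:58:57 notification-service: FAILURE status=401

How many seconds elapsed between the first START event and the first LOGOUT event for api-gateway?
1687

To find the time between events:

1. Locate the first START event for api-gateway: 12/Jan/2024:10:01:29
2. Locate the first LOGOUT event for api-gateway: 12/Jan/2024:10:29:36
3. Calculate the difference: 12/Jan/2024:10:29:36 - 12/Jan/2024:10:01:29 = 1687 seconds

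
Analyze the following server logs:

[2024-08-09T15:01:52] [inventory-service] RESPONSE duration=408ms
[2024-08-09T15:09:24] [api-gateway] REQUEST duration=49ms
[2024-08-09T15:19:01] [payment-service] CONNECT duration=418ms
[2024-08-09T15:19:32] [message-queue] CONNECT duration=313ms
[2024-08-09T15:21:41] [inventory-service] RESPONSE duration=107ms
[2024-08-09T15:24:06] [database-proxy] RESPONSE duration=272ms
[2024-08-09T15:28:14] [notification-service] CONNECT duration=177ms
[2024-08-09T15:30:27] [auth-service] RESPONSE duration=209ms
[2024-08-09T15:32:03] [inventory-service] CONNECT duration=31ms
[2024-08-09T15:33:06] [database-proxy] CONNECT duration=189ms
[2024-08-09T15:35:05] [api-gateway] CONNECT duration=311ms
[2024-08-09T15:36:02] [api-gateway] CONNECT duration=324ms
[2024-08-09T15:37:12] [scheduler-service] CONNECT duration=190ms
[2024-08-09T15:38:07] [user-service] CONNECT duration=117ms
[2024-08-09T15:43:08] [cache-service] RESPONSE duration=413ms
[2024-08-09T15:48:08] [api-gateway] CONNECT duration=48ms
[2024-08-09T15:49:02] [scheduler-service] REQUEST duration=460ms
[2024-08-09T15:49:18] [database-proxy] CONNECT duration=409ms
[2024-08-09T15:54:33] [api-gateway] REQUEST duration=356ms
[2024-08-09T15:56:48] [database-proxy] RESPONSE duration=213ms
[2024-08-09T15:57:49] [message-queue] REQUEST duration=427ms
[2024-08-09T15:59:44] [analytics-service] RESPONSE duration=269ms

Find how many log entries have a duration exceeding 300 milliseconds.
10

To count timeouts:

1. Threshold: 300ms
2. Extract duration from each log entry
3. Count entries where duration > 300
4. Timeout count: 10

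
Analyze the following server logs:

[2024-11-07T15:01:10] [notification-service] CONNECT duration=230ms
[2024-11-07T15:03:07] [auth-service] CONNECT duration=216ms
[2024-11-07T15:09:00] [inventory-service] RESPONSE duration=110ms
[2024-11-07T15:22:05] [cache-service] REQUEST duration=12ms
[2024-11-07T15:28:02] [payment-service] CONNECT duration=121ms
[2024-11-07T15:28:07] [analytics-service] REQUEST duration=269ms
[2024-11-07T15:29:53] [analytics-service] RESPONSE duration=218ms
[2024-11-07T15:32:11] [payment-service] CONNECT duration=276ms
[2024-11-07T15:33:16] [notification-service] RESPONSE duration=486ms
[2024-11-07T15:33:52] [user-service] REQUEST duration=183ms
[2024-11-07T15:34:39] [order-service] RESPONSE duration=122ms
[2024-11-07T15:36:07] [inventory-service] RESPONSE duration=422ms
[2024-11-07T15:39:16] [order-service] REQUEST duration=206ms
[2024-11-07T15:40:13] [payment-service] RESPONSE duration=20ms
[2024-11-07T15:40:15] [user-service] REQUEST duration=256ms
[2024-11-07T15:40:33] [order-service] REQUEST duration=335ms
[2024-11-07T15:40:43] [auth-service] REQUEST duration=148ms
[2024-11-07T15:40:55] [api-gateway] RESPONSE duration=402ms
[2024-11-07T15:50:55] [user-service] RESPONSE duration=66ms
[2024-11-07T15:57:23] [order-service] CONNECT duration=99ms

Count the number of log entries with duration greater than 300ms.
4

To count timeouts:

1. Threshold: 300ms
2. Extract duration from each log entry
3. Count entries where duration > 300
4. Timeout count: 4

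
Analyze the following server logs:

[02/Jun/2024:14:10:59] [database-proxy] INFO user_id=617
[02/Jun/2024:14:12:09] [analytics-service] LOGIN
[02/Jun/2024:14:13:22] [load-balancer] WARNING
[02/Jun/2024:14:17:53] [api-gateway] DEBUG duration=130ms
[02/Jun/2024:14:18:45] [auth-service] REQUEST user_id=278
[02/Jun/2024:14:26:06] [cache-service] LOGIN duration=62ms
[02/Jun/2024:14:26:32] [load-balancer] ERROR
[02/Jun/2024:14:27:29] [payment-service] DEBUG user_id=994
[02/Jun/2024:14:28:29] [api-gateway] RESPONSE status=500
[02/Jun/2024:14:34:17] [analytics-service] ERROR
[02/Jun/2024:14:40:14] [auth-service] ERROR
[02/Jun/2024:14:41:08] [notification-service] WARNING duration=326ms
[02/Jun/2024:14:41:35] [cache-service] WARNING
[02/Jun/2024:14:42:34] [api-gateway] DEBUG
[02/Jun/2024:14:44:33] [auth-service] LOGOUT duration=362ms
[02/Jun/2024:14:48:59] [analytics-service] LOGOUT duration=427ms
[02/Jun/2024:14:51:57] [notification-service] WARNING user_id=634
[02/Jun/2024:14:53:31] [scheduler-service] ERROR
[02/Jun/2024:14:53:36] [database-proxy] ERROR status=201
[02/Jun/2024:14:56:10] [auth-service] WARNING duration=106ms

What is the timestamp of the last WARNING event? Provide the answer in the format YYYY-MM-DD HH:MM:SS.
2024-06-02 14:56:10

To find the last event:

1. Filter for all WARNING events
2. Sort by timestamp
3. Select the last one
4. Timestamp: 2024-06-02 14:56:10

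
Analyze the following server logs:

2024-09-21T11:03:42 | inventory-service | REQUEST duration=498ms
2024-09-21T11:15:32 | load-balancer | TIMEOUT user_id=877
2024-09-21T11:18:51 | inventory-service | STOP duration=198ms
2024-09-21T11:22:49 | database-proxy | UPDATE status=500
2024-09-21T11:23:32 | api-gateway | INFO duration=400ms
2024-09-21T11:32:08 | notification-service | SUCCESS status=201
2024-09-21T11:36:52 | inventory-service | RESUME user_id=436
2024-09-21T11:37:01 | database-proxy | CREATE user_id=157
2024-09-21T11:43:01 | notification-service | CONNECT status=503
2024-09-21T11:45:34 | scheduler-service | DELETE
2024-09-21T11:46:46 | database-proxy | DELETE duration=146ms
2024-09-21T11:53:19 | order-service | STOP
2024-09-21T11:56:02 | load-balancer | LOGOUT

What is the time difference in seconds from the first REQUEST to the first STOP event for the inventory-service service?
909

To find the time between events:

1. Locate the first REQUEST event for inventory-service: 2024-09-21T11:03:42
2. Locate the first STOP event for inventory-service: 2024-09-21T11:18:51
3. Calculate the difference: 2024-09-21T11:18:51 - 2024-09-21T11:03:42 = 909 seconds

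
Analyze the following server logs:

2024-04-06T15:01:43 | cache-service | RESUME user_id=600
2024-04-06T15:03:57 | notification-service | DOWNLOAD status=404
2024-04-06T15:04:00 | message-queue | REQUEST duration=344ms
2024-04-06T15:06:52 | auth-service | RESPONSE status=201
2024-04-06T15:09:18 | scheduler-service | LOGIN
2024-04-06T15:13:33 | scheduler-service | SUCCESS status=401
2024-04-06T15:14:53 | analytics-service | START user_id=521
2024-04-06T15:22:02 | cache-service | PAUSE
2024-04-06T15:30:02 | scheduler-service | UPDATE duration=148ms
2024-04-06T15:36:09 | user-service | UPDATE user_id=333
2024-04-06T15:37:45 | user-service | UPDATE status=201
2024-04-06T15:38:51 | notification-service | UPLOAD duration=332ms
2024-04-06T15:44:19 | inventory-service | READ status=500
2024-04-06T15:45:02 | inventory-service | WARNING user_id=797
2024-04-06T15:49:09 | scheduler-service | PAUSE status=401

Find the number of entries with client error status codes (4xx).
3

To find matching entries:

1. Pattern to match: client error status codes (4xx)
2. Scan each log entry for the pattern
3. Count matches: 3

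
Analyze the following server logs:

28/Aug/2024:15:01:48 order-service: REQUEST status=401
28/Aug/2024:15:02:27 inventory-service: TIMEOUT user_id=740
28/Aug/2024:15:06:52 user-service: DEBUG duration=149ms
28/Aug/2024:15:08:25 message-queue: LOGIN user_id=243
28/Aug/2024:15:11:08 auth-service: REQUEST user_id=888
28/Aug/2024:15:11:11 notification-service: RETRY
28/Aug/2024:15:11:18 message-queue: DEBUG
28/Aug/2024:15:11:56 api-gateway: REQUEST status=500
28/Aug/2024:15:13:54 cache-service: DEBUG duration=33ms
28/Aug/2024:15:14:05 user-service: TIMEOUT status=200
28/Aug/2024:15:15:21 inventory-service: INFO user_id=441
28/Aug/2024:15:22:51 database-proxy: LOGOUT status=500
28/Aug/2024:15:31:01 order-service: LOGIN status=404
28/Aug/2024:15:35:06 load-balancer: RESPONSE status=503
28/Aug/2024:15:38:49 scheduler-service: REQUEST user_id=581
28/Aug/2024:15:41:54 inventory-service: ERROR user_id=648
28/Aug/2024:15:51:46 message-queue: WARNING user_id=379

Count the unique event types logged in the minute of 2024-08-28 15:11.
3

To count unique event types:

1. Filter events in the minute starting at 2024-08-28 15:11
2. Extract event types from matching entries
3. Count unique types: 3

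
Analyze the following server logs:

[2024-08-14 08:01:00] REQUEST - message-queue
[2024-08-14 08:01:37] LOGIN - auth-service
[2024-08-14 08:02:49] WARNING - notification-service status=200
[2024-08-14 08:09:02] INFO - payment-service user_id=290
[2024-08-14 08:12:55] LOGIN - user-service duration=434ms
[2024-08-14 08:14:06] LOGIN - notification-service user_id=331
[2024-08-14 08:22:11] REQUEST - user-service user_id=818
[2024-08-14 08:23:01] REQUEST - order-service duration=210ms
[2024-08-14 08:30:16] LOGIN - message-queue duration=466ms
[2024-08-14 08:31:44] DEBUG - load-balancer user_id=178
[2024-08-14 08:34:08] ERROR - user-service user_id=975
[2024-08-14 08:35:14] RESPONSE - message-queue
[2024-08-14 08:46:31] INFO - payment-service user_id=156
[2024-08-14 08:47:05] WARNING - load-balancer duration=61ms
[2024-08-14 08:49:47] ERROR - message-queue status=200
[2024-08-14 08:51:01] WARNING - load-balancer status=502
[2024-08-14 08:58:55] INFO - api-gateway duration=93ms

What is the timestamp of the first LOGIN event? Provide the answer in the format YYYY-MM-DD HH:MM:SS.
2024-08-14 08:01:37

To find the first event:

1. Filter for all LOGIN events
2. Sort by timestamp
3. Select the first one
4. Timestamp: 2024-08-14 08:01:37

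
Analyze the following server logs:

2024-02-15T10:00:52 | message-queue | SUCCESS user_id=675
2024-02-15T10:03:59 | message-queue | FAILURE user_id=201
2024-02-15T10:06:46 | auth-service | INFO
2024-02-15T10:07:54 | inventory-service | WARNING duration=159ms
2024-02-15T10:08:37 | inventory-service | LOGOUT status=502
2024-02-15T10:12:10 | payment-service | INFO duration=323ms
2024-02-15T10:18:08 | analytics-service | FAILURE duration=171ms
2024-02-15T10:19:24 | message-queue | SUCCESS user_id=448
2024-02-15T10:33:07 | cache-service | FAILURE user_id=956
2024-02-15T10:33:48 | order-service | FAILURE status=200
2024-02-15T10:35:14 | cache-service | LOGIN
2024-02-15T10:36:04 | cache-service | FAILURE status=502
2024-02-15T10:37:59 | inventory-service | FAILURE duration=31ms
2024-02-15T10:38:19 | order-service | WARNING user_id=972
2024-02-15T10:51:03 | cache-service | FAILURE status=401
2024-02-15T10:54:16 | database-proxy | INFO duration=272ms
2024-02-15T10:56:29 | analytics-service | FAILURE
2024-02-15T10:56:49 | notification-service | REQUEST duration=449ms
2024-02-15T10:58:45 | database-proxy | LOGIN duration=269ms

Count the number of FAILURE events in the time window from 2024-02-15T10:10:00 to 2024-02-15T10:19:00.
1

To count events in the time window:

1. Window boundaries: 2024-02-15T10:10:00 to 2024-02-15T10:19:00
2. Filter for FAILURE events within this window
3. Count matching events: 1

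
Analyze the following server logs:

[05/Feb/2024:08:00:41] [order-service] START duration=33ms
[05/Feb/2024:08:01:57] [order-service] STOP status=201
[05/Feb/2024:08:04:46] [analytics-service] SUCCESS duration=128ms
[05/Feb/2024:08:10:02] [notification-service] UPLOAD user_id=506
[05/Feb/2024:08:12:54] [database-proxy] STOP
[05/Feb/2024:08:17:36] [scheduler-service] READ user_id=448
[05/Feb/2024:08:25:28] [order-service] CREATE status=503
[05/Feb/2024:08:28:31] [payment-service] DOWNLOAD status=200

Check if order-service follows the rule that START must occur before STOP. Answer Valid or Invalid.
Valid

To validate ordering:

1. Required order: START → STOP
2. Rule: START must occur before STOP
3. Check actual order of events for order-service
4. Result: Valid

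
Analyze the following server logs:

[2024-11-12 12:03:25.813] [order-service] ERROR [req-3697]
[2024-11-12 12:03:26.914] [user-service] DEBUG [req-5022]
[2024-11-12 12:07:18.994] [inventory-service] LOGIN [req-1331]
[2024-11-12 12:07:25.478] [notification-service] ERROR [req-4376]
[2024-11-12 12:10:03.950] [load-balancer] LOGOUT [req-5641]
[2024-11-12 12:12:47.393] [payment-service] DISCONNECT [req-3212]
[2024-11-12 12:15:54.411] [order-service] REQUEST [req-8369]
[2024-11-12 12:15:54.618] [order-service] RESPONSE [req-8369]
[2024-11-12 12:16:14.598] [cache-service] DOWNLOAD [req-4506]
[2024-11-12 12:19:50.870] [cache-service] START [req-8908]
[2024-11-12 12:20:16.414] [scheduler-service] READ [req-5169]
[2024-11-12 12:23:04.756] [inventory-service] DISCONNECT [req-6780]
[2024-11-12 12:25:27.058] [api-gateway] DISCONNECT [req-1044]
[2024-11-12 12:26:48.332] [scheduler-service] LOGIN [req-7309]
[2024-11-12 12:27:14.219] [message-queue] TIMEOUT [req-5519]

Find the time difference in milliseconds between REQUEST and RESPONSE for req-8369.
207

To calculate latency:

1. Find REQUEST with id req-8369: 2024-11-12 12:15:54.411
2. Find RESPONSE with id req-8369: 2024-11-12 12:15:54.618
3. Latency: 2024-11-12 12:15:54.618 - 2024-11-12 12:15:54.411 = 207ms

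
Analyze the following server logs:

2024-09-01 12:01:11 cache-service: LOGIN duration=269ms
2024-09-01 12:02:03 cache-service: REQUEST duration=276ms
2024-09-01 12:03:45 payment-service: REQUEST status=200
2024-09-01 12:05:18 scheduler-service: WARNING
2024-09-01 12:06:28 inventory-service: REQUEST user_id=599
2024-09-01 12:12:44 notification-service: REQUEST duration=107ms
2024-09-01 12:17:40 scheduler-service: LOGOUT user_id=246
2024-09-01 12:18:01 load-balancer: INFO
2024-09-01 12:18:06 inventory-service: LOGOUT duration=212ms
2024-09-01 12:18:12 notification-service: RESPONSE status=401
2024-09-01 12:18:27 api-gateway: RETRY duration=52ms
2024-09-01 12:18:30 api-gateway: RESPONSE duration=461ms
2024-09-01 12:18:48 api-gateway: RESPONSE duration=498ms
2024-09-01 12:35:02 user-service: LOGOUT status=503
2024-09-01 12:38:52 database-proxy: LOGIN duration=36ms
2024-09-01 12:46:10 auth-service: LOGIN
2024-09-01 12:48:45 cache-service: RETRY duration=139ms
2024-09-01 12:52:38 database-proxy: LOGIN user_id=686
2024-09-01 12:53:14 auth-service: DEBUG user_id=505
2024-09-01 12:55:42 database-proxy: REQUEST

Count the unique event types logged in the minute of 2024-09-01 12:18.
4

To count unique event types:

1. Filter events in the minute starting at 2024-09-01 12:18
2. Extract event types from matching entries
3. Count unique types: 4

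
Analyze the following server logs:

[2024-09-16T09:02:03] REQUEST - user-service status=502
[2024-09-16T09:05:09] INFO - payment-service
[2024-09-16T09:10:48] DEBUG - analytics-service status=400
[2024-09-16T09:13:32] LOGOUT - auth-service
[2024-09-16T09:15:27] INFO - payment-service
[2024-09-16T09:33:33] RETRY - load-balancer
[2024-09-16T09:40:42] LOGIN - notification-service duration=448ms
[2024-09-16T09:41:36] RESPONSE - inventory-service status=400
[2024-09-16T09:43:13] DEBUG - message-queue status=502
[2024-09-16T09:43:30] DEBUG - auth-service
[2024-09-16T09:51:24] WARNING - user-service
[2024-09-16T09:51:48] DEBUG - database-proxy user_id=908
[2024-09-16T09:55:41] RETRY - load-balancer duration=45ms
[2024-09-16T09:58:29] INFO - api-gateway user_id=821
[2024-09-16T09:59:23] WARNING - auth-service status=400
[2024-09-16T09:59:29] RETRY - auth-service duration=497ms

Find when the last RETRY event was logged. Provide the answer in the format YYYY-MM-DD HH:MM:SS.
2024-09-16 09:59:29

To find the last event:

1. Filter for all RETRY events
2. Sort by timestamp
3. Select the last one
4. Timestamp: 2024-09-16 09:59:29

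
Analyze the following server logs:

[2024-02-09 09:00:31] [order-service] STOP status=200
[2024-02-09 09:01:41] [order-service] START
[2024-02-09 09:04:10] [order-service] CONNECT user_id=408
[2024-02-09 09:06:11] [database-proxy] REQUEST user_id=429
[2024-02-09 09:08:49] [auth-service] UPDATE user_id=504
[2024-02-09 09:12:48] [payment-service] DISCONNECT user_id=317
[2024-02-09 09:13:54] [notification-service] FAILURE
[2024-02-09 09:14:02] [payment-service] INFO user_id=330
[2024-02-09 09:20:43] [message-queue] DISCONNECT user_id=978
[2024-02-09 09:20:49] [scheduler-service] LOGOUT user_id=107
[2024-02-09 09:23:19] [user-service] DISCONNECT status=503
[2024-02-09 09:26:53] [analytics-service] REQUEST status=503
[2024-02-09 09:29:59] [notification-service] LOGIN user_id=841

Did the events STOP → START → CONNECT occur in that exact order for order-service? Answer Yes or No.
Yes

To verify sequence order:

1. Find all events in sequence STOP → START → CONNECT for order-service
2. Extract their timestamps
3. Check if timestamps are in ascending order
4. Result: Yes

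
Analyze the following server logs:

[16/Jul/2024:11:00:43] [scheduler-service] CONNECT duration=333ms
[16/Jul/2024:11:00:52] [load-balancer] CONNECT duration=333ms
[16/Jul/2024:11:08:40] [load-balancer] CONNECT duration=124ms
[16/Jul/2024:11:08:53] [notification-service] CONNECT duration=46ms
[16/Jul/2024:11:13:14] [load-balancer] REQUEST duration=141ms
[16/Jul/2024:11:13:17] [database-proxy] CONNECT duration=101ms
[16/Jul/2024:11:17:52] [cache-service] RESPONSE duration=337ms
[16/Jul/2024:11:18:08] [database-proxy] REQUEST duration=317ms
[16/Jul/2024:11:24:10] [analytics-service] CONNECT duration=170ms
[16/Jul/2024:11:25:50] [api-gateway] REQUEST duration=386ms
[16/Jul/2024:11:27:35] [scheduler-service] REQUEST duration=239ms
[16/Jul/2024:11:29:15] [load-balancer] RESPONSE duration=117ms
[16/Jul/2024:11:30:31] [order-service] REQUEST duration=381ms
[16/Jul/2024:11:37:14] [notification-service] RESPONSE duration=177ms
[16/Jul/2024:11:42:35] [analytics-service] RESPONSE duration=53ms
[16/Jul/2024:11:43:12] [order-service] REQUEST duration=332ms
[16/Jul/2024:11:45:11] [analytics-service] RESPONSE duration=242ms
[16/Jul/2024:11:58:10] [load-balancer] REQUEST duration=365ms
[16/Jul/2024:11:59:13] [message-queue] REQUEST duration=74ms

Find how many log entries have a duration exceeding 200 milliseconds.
10

To count timeouts:

1. Threshold: 200ms
2. Extract duration from each log entry
3. Count entries where duration > 200
4. Timeout count: 10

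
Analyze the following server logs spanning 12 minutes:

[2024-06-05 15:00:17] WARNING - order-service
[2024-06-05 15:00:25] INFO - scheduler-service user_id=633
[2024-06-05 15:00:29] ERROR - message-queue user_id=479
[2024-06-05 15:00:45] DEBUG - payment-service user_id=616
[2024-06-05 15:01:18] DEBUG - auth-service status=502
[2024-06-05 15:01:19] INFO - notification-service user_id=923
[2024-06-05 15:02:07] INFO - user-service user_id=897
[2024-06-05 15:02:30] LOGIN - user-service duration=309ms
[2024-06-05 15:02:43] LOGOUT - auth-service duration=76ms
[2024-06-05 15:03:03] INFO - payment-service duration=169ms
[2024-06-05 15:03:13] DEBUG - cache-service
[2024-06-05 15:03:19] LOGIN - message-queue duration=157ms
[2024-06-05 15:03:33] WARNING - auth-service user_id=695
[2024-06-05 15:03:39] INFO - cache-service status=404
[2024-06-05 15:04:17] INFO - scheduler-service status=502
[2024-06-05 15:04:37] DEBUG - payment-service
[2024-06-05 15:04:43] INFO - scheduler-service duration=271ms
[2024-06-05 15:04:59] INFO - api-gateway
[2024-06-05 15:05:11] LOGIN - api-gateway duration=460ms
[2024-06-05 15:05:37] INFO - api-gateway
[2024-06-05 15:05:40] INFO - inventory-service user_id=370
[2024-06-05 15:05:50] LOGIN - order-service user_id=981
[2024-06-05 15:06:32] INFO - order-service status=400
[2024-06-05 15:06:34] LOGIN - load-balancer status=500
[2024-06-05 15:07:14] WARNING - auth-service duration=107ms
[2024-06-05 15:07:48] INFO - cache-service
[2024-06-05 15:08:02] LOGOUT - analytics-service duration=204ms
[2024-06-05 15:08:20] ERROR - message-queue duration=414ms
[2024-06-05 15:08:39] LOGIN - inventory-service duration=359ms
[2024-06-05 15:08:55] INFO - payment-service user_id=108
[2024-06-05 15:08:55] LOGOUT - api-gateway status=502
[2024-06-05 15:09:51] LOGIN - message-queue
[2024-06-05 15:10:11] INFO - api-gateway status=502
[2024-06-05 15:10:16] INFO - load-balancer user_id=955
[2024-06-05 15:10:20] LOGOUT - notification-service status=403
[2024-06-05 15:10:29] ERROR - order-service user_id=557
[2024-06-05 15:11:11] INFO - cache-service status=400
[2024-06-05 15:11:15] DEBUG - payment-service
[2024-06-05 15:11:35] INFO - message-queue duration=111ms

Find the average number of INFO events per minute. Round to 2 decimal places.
1.42

To calculate the rate:

1. Count total INFO events: 17
2. Total time period: 12 minutes
3. Rate = 17 / 12 = 1.42 events per minute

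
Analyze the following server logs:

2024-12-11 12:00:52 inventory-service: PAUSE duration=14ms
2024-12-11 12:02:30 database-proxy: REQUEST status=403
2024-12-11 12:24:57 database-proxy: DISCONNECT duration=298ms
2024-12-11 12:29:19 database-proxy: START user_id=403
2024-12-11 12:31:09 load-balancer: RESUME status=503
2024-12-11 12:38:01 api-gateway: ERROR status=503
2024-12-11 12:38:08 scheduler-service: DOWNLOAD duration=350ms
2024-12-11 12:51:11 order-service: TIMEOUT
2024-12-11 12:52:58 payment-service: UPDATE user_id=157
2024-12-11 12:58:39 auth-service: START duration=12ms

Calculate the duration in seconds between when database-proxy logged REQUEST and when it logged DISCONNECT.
1347

To find the time between events:

1. Locate the first REQUEST event for database-proxy: 2024-12-11 12:02:30
2. Locate the first DISCONNECT event for database-proxy: 2024-12-11 12:24:57
3. Calculate the difference: 2024-12-11 12:24:57 - 2024-12-11 12:02:30 = 1347 seconds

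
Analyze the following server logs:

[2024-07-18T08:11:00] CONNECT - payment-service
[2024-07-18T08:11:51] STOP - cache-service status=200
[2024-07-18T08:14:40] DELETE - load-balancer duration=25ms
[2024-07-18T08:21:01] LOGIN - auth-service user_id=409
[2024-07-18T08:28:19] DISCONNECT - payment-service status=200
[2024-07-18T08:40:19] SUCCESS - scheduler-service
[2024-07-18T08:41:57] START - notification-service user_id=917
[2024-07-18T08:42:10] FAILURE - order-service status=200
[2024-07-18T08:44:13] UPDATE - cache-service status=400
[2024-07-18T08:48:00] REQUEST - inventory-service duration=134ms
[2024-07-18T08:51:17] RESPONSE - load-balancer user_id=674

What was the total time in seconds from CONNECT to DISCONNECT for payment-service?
1039

To calculate state duration:

1. Find CONNECT event for payment-service: 2024-07-18T08:11:00
2. Find DISCONNECT event for payment-service: 2024-07-18T08:28:19
3. Calculate duration: 2024-07-18T08:28:19 - 2024-07-18T08:11:00 = 1039 seconds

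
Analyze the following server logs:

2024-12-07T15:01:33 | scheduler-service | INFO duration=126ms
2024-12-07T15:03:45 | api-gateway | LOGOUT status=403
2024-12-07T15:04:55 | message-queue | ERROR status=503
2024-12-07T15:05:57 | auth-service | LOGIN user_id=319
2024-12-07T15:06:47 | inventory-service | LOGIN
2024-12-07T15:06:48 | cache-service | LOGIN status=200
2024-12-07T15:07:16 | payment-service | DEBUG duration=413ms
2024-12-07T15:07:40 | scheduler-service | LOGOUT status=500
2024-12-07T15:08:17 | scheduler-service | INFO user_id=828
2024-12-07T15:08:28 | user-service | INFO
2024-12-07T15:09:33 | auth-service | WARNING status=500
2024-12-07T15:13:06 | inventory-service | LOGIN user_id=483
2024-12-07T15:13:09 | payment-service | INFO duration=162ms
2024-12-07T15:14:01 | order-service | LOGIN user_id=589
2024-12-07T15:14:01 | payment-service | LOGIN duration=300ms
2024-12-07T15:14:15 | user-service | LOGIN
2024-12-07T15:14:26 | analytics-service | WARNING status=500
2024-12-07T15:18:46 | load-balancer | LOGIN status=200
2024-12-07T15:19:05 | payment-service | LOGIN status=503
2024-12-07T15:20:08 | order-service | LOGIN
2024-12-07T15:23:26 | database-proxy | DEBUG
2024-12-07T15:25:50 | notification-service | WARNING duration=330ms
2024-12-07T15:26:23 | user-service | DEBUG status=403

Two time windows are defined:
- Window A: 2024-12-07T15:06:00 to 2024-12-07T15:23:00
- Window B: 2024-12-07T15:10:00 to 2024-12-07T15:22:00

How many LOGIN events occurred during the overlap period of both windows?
7

To find overlap events:

1. Window A: 2024-12-07T15:06:00 to 2024-12-07T15:23:00
2. Window B: 2024-12-07T15:10:00 to 2024-12-07T15:22:00
3. Overlap period: 2024-12-07T15:10:00 to 2024-12-07T15:22:00
4. Count LOGIN events in overlap: 7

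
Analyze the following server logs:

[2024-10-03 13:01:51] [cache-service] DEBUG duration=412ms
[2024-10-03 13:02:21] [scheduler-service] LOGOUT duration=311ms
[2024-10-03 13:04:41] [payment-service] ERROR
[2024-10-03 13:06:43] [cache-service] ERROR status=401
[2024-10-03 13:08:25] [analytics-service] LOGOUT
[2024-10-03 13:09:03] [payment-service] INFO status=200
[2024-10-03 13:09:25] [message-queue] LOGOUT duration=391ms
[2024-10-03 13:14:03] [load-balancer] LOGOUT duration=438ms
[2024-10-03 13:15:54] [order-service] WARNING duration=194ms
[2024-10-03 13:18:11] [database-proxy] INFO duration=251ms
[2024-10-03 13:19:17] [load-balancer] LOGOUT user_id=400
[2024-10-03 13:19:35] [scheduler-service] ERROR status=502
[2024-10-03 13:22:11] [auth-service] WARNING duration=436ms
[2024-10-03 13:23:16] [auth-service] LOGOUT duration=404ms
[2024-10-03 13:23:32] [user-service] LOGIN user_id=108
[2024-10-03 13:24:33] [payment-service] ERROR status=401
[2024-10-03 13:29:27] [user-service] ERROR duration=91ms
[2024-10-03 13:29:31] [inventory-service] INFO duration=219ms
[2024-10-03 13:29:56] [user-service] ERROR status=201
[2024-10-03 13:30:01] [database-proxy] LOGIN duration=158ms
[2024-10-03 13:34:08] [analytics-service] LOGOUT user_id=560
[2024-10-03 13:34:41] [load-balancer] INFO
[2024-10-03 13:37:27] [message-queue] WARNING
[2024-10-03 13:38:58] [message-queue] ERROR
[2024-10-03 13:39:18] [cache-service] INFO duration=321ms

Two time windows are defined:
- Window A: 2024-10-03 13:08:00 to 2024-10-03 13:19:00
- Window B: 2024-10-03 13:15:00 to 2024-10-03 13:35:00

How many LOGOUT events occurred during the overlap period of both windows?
0

To find overlap events:

1. Window A: 2024-10-03 13:08:00 to 2024-10-03 13:19:00
2. Window B: 2024-10-03 13:15:00 to 2024-10-03 13:35:00
3. Overlap period: 2024-10-03 13:15:00 to 2024-10-03 13:19:00
4. Count LOGOUT events in overlap: 0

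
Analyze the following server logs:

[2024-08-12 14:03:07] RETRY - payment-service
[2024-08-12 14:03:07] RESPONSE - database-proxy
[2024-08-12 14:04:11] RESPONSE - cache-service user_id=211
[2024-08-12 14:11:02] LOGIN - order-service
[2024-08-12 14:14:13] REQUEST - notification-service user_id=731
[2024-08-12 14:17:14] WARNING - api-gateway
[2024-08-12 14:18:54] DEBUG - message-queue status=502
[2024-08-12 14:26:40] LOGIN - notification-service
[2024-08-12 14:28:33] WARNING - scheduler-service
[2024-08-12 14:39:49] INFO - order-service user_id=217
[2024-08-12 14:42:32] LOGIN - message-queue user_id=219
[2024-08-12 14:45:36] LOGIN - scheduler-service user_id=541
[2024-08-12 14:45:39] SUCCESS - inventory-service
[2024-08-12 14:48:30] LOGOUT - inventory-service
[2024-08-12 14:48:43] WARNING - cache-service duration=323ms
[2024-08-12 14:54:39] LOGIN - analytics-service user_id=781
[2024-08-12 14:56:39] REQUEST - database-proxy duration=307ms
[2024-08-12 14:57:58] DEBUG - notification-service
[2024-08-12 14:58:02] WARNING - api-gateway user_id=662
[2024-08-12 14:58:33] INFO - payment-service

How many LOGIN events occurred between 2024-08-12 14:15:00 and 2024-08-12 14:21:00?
0

To count events in the time window:

1. Window boundaries: 2024-08-12 14:15:00 to 2024-08-12 14:21:00
2. Filter for LOGIN events within this window
3. Count matching events: 0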